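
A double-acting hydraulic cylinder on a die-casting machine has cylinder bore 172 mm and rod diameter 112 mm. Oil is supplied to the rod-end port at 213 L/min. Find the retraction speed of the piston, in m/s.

v ≈ 0.265 m/s

Rod-side annular area A_ann = π/4 × (172² − 112²) = 13380 mm^2
Flow into the rod-end port fills the annular volume.
v = Q / A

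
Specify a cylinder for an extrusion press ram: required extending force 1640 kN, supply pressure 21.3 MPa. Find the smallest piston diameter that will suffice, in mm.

D ≈ 313 mm

Extension force acts on the full piston face: F = P × (π/4)D².
D = √(4F / (πP)) = √(4 × 1640 kN / (π × 21.3 MPa))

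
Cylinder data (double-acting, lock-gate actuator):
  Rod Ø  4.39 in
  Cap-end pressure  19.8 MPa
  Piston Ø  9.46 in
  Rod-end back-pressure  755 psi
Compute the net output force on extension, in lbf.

Cap-side area A_cap = π/4 × (9.46 in)² = 70.29 in^2
Rod-side annular area A_ann = π/4 × (9.46² − 4.39²) = 55.15 in^2
Net thrust = P_cap·A_cap − P_rod·A_ann = 2.018e5 lbf − 41640 lbf

F ≈ 1.60e5 lbf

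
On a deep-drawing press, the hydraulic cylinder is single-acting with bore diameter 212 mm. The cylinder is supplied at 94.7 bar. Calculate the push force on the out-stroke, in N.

F ≈ 3.34e5 N

Cap-side area A_cap = π/4 × (212 mm)² = 35300 mm^2
F = P × A_cap = 94.7 bar × A_cap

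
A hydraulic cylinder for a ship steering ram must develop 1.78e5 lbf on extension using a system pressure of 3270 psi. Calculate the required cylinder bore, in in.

Extension force acts on the full piston face: F = P × (π/4)D².
D = √(4F / (πP)) = √(4 × 1.78e5 lbf / (π × 3270 psi))

D ≈ 8.33 in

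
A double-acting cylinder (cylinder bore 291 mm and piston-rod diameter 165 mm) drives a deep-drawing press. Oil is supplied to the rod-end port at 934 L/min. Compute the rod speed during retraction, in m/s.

Rod-side annular area A_ann = π/4 × (291² − 165²) = 45130 mm^2
Flow into the rod-end port fills the annular volume.
v = Q / A

v ≈ 0.345 m/s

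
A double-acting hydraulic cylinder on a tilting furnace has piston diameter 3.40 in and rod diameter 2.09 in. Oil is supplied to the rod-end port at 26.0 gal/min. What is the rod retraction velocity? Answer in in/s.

v ≈ 17.7 in/s

Rod-side annular area A_ann = π/4 × (3.40² − 2.09²) = 5.649 in^2
Flow into the rod-end port fills the annular volume.
v = Q / A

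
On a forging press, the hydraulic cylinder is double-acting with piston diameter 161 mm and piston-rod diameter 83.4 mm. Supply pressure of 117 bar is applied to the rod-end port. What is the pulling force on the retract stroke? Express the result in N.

F ≈ 1.74e5 N

Rod-side annular area A_ann = π/4 × (161² − 83.4²) = 14900 mm^2
On retraction the pressure acts on the annular area (bore minus rod).
F = P × A_ann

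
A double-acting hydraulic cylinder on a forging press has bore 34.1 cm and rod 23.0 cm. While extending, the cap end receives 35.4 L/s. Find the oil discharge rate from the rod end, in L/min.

Cap-side area A_cap = π/4 × (34.1 cm)² = 913.3 cm^2
Rod-side annular area A_ann = π/4 × (34.1² − 23.0²) = 497.8 cm^2
Piston speed v = Q_in/A_cap; rod-end outflow Q_out = v × A_ann = Q_in × A_ann/A_cap.

Q_out ≈ 1160 L/min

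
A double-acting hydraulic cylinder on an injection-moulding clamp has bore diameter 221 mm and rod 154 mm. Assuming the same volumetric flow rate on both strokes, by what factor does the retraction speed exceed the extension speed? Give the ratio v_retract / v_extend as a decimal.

v_ret/v_ext ≈ 1.94

Cap-side area A_cap = π/4 × (221 mm)² = 38360 mm^2
Rod-side annular area A_ann = π/4 × (221² − 154²) = 19730 mm^2
For equal Q, v ∝ 1/A, so v_ret/v_ext = A_cap/A_ann.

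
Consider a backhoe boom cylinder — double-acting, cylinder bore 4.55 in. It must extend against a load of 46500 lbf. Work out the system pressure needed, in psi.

P ≈ 2860 psi

Cap-side area A_cap = π/4 × (4.55 in)² = 16.26 in^2
P = F / A = 46500 lbf / A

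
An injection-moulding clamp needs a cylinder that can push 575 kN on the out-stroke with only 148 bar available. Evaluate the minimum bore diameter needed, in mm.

D ≈ 222 mm

Extension force acts on the full piston face: F = P × (π/4)D².
D = √(4F / (πP)) = √(4 × 575 kN / (π × 148 bar))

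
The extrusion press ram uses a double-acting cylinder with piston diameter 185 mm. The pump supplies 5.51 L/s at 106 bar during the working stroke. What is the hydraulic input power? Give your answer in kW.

Hydraulic power = P × Q

W ≈ 58.4 kW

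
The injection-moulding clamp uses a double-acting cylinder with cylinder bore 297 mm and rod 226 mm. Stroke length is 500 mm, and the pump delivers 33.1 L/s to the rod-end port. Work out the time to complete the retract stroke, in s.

Rod-side annular area A_ann = π/4 × (297² − 226²) = 29160 mm^2
Swept volume V = A × L; t = V / Q = A·L / Q

t ≈ 0.441 s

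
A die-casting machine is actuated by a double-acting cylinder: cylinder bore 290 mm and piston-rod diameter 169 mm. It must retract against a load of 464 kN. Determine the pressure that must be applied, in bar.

P ≈ 106 bar

Rod-side annular area A_ann = π/4 × (290² − 169²) = 43620 mm^2
Retraction: pressure acts on the annular area.
P = F / A = 464 kN / A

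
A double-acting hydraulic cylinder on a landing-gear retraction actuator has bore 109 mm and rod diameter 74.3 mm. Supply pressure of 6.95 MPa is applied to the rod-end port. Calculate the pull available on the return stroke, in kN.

F ≈ 34.7 kN

Rod-side annular area A_ann = π/4 × (109² − 74.3²) = 4996 mm^2
On retraction the pressure acts on the annular area (bore minus rod).
F = P × A_ann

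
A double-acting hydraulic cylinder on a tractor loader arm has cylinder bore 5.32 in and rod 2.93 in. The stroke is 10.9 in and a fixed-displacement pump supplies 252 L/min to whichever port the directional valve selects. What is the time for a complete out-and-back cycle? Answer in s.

t ≈ 1.60 s

Cap-side area A_cap = π/4 × (5.32 in)² = 22.23 in^2
Rod-side annular area A_ann = π/4 × (5.32² − 2.93²) = 15.49 in^2
t_ext = A_cap·L/Q = 0.9453 s
t_ret = A_ann·L/Q = 0.6586 s
t_cycle = t_ext + t_ret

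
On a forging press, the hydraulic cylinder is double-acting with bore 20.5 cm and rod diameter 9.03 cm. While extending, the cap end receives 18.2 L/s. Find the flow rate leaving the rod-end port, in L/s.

Cap-side area A_cap = π/4 × (20.5 cm)² = 330.1 cm^2
Rod-side annular area A_ann = π/4 × (20.5² − 9.03²) = 266.0 cm^2
Piston speed v = Q_in/A_cap; rod-end outflow Q_out = v × A_ann = Q_in × A_ann/A_cap.

Q_out ≈ 14.7 L/s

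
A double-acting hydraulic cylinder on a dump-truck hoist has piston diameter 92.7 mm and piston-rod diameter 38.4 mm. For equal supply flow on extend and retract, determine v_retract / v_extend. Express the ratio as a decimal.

v_ret/v_ext ≈ 1.21

Cap-side area A_cap = π/4 × (92.7 mm)² = 6749 mm^2
Rod-side annular area A_ann = π/4 × (92.7² − 38.4²) = 5591 mm^2
For equal Q, v ∝ 1/A, so v_ret/v_ext = A_cap/A_ann.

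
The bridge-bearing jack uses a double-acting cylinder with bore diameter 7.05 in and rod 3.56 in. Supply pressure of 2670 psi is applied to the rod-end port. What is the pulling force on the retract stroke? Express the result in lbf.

Rod-side annular area A_ann = π/4 × (7.05² − 3.56²) = 29.08 in^2
On retraction the pressure acts on the annular area (bore minus rod).
F = P × A_ann

F ≈ 77700 lbf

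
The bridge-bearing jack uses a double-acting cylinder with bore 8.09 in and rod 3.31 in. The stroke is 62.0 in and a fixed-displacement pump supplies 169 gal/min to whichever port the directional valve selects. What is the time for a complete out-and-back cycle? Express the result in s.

t ≈ 8.98 s

Cap-side area A_cap = π/4 × (8.09 in)² = 51.40 in^2
Rod-side annular area A_ann = π/4 × (8.09² − 3.31²) = 42.80 in^2
t_ext = A_cap·L/Q = 4.898 s
t_ret = A_ann·L/Q = 4.078 s
t_cycle = t_ext + t_ret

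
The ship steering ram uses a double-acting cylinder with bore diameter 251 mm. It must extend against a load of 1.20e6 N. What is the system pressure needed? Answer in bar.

P ≈ 243 bar

Cap-side area A_cap = π/4 × (251 mm)² = 49480 mm^2
P = F / A = 1.20e6 N / A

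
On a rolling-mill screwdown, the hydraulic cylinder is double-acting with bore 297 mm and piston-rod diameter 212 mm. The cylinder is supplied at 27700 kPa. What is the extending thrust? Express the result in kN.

Cap-side area A_cap = π/4 × (297 mm)² = 69280 mm^2
F = P × A_cap = 27700 kPa × A_cap

F ≈ 1920 kN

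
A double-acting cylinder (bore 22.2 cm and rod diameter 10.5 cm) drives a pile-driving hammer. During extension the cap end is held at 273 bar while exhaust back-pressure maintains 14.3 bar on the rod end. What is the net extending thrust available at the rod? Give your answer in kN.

F ≈ 1010 kN

Cap-side area A_cap = π/4 × (22.2 cm)² = 387.1 cm^2
Rod-side annular area A_ann = π/4 × (22.2² − 10.5²) = 300.5 cm^2
Net thrust = P_cap·A_cap − P_rod·A_ann = 1057 kN − 42.97 kN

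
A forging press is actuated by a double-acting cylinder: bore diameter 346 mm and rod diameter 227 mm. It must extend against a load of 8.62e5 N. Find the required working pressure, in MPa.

P ≈ 9.17 MPa

Cap-side area A_cap = π/4 × (346 mm)² = 94020 mm^2
P = F / A = 8.62e5 N / A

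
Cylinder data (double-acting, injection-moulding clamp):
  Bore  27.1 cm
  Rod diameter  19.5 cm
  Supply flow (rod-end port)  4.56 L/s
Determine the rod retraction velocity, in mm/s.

v ≈ 164 mm/s

Rod-side annular area A_ann = π/4 × (27.1² − 19.5²) = 278.2 cm^2
Flow into the rod-end port fills the annular volume.
v = Q / A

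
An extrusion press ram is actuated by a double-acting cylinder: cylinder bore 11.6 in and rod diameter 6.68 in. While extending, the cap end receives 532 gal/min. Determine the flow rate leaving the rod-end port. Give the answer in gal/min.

Q_out ≈ 356 gal/min

Cap-side area A_cap = π/4 × (11.6 in)² = 105.7 in^2
Rod-side annular area A_ann = π/4 × (11.6² − 6.68²) = 70.64 in^2
Piston speed v = Q_in/A_cap; rod-end outflow Q_out = v × A_ann = Q_in × A_ann/A_cap.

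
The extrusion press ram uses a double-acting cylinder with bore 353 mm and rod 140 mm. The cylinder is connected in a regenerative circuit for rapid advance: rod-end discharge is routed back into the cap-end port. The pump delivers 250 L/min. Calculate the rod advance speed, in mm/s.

In regeneration the rod-end outflow joins the pump flow into the cap end, so the net volume the pump must supply per unit advance equals the rod cross-section area.
Rod cross-section A_rod = π/4 × (140 mm)² = 15390 mm^2
v = Q_pump / A_rod

v ≈ 271 mm/s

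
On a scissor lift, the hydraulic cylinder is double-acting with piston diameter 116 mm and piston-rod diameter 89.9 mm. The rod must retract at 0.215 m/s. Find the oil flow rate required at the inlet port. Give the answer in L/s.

Q ≈ 0.907 L/s

Rod-side annular area A_ann = π/4 × (116² − 89.9²) = 4221 mm^2
Q = A × v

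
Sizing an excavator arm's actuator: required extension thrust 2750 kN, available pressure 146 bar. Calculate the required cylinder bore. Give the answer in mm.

D ≈ 490 mm

Extension force acts on the full piston face: F = P × (π/4)D².
D = √(4F / (πP)) = √(4 × 2750 kN / (π × 146 bar))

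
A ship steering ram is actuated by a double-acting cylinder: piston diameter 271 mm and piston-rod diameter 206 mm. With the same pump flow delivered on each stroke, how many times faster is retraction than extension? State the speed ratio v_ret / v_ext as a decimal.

v_ret/v_ext ≈ 2.37

Cap-side area A_cap = π/4 × (271 mm)² = 57680 mm^2
Rod-side annular area A_ann = π/4 × (271² − 206²) = 24350 mm^2
For equal Q, v ∝ 1/A, so v_ret/v_ext = A_cap/A_ann.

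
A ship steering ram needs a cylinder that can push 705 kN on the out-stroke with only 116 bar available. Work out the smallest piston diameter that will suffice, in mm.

D ≈ 278 mm

Extension force acts on the full piston face: F = P × (π/4)D².
D = √(4F / (πP)) = √(4 × 705 kN / (π × 116 bar))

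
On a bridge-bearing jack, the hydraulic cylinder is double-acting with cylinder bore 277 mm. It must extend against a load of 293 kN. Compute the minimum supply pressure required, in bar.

Cap-side area A_cap = π/4 × (277 mm)² = 60260 mm^2
P = F / A = 293 kN / A

P ≈ 48.6 bar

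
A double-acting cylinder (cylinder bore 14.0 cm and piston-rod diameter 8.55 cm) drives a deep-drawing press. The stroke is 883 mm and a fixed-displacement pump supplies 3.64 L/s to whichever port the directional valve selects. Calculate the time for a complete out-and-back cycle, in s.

Cap-side area A_cap = π/4 × (14.0 cm)² = 153.9 cm^2
Rod-side annular area A_ann = π/4 × (14.0² − 8.55²) = 96.52 cm^2
t_ext = A_cap·L/Q = 3.734 s
t_ret = A_ann·L/Q = 2.341 s
t_cycle = t_ext + t_ret

t ≈ 6.08 s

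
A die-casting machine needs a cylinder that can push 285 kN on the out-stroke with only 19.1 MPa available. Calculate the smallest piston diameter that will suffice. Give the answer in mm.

D ≈ 138 mm

Extension force acts on the full piston face: F = P × (π/4)D².
D = √(4F / (πP)) = √(4 × 285 kN / (π × 19.1 MPa))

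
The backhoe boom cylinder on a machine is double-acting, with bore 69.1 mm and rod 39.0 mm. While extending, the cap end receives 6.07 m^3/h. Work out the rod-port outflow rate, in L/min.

Cap-side area A_cap = π/4 × (69.1 mm)² = 3750 mm^2
Rod-side annular area A_ann = π/4 × (69.1² − 39.0²) = 2556 mm^2
Piston speed v = Q_in/A_cap; rod-end outflow Q_out = v × A_ann = Q_in × A_ann/A_cap.

Q_out ≈ 68.9 L/min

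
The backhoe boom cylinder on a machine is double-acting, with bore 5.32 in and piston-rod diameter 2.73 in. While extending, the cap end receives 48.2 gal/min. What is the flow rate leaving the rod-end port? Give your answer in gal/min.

Cap-side area A_cap = π/4 × (5.32 in)² = 22.23 in^2
Rod-side annular area A_ann = π/4 × (5.32² − 2.73²) = 16.38 in^2
Piston speed v = Q_in/A_cap; rod-end outflow Q_out = v × A_ann = Q_in × A_ann/A_cap.

Q_out ≈ 35.5 gal/min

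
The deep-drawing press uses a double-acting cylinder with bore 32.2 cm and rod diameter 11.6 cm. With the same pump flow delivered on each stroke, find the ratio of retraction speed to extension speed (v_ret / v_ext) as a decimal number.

v_ret/v_ext ≈ 1.15

Cap-side area A_cap = π/4 × (32.2 cm)² = 814.3 cm^2
Rod-side annular area A_ann = π/4 × (32.2² − 11.6²) = 708.6 cm^2
For equal Q, v ∝ 1/A, so v_ret/v_ext = A_cap/A_ann.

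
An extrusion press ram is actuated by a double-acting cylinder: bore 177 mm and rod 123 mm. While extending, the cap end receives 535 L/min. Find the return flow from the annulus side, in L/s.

Q_out ≈ 4.61 L/s

Cap-side area A_cap = π/4 × (177 mm)² = 24610 mm^2
Rod-side annular area A_ann = π/4 × (177² − 123²) = 12720 mm^2
Piston speed v = Q_in/A_cap; rod-end outflow Q_out = v × A_ann = Q_in × A_ann/A_cap.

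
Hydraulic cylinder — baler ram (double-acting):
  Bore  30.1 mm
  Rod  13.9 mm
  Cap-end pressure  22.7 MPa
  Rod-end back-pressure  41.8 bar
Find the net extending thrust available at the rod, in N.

F ≈ 13800 N

Cap-side area A_cap = π/4 × (30.1 mm)² = 711.6 mm^2
Rod-side annular area A_ann = π/4 × (30.1² − 13.9²) = 559.8 mm^2
Net thrust = P_cap·A_cap − P_rod·A_ann = 16150 N − 2340 N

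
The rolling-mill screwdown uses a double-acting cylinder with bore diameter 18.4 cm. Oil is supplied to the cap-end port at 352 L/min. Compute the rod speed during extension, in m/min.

v ≈ 13.2 m/min

Cap-side area A_cap = π/4 × (18.4 cm)² = 265.9 cm^2
v = Q / A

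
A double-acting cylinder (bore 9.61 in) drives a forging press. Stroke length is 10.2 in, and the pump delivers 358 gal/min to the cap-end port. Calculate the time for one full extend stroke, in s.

t ≈ 0.537 s

Cap-side area A_cap = π/4 × (9.61 in)² = 72.53 in^2
Swept volume V = A × L; t = V / Q = A·L / Q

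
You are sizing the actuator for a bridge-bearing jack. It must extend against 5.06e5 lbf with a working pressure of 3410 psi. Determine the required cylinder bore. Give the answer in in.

Extension force acts on the full piston face: F = P × (π/4)D².
D = √(4F / (πP)) = √(4 × 5.06e5 lbf / (π × 3410 psi))

D ≈ 13.7 in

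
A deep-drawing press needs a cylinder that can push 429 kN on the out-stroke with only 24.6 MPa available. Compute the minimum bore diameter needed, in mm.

Extension force acts on the full piston face: F = P × (π/4)D².
D = √(4F / (πP)) = √(4 × 429 kN / (π × 24.6 MPa))

D ≈ 149 mm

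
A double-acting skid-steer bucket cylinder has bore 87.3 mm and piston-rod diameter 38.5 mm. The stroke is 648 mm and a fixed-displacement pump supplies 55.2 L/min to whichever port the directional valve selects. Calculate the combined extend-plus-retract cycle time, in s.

t ≈ 7.61 s

Cap-side area A_cap = π/4 × (87.3 mm)² = 5986 mm^2
Rod-side annular area A_ann = π/4 × (87.3² − 38.5²) = 4822 mm^2
t_ext = A_cap·L/Q = 4.216 s
t_ret = A_ann·L/Q = 3.396 s
t_cycle = t_ext + t_ret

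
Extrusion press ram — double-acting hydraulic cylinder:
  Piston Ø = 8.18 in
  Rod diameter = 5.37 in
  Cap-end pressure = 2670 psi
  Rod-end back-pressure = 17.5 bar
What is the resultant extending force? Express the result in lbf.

F ≈ 1.33e5 lbf

Cap-side area A_cap = π/4 × (8.18 in)² = 52.55 in^2
Rod-side annular area A_ann = π/4 × (8.18² − 5.37²) = 29.90 in^2
Net thrust = P_cap·A_cap − P_rod·A_ann = 1.403e5 lbf − 7590 lbf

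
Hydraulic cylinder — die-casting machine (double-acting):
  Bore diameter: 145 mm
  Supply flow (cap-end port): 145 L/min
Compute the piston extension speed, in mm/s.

Cap-side area A_cap = π/4 × (145 mm)² = 16510 mm^2
v = Q / A

v ≈ 146 mm/s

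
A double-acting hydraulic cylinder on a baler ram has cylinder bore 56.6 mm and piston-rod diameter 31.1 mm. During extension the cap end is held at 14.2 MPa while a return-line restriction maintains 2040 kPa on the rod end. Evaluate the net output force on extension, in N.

F ≈ 32100 N

Cap-side area A_cap = π/4 × (56.6 mm)² = 2516 mm^2
Rod-side annular area A_ann = π/4 × (56.6² − 31.1²) = 1756 mm^2
Net thrust = P_cap·A_cap − P_rod·A_ann = 35730 N − 3583 N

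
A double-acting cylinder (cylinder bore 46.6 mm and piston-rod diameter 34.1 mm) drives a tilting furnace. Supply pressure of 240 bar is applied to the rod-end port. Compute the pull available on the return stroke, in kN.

Rod-side annular area A_ann = π/4 × (46.6² − 34.1²) = 792.3 mm^2
On retraction the pressure acts on the annular area (bore minus rod).
F = P × A_ann

F ≈ 19.0 kN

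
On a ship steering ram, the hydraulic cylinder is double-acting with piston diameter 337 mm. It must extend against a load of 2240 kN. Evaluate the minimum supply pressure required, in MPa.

P ≈ 25.1 MPa

Cap-side area A_cap = π/4 × (337 mm)² = 89200 mm^2
P = F / A = 2240 kN / A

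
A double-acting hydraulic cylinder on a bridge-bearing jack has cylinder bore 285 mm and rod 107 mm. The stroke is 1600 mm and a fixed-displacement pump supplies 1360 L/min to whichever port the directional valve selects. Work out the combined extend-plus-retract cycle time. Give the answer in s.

Cap-side area A_cap = π/4 × (285 mm)² = 63790 mm^2
Rod-side annular area A_ann = π/4 × (285² − 107²) = 54800 mm^2
t_ext = A_cap·L/Q = 4.503 s
t_ret = A_ann·L/Q = 3.868 s
t_cycle = t_ext + t_ret

t ≈ 8.37 s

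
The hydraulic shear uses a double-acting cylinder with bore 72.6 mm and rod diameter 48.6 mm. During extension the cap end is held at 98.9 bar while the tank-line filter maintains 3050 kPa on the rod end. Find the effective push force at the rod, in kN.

F ≈ 34.0 kN

Cap-side area A_cap = π/4 × (72.6 mm)² = 4140 mm^2
Rod-side annular area A_ann = π/4 × (72.6² − 48.6²) = 2285 mm^2
Net thrust = P_cap·A_cap − P_rod·A_ann = 40.94 kN − 6.968 kN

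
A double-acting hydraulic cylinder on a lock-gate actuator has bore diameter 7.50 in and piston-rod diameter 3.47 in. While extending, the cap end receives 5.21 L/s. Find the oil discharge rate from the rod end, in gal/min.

Cap-side area A_cap = π/4 × (7.50 in)² = 44.18 in^2
Rod-side annular area A_ann = π/4 × (7.50² − 3.47²) = 34.72 in^2
Piston speed v = Q_in/A_cap; rod-end outflow Q_out = v × A_ann = Q_in × A_ann/A_cap.

Q_out ≈ 64.9 gal/min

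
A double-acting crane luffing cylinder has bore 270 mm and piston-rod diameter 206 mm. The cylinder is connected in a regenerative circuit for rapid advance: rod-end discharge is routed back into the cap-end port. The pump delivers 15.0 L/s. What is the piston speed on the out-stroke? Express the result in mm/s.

In regeneration the rod-end outflow joins the pump flow into the cap end, so the net volume the pump must supply per unit advance equals the rod cross-section area.
Rod cross-section A_rod = π/4 × (206 mm)² = 33330 mm^2
v = Q_pump / A_rod

v ≈ 450 mm/s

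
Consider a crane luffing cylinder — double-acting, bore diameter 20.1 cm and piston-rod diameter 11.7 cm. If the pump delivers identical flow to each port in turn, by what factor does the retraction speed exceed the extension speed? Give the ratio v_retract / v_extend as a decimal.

v_ret/v_ext ≈ 1.51

Cap-side area A_cap = π/4 × (20.1 cm)² = 317.3 cm^2
Rod-side annular area A_ann = π/4 × (20.1² − 11.7²) = 209.8 cm^2
For equal Q, v ∝ 1/A, so v_ret/v_ext = A_cap/A_ann.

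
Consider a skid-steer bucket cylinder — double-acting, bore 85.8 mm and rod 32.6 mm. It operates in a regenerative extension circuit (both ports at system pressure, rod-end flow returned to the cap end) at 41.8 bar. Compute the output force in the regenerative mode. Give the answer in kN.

With equal pressure on both faces, forces on the annular region cancel; the net push is pressure × rod cross-section.
Rod cross-section A_rod = π/4 × (32.6 mm)² = 834.7 mm^2
F = P × A_rod

F ≈ 3.49 kN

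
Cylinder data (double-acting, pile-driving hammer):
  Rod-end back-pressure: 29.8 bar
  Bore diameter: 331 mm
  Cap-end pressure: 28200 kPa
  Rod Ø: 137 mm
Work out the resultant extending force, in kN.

Cap-side area A_cap = π/4 × (331 mm)² = 86050 mm^2
Rod-side annular area A_ann = π/4 × (331² − 137²) = 71310 mm^2
Net thrust = P_cap·A_cap − P_rod·A_ann = 2427 kN − 212.5 kN

F ≈ 2210 kN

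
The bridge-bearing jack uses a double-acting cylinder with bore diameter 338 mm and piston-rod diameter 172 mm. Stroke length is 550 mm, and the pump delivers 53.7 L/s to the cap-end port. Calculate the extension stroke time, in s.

Cap-side area A_cap = π/4 × (338 mm)² = 89730 mm^2
Swept volume V = A × L; t = V / Q = A·L / Q

t ≈ 0.919 s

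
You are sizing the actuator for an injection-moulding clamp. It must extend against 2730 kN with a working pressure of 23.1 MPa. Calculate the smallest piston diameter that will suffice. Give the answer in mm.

Extension force acts on the full piston face: F = P × (π/4)D².
D = √(4F / (πP)) = √(4 × 2730 kN / (π × 23.1 MPa))

D ≈ 388 mm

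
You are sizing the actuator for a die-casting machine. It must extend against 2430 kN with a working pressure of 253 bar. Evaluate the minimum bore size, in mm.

D ≈ 350 mm

Extension force acts on the full piston face: F = P × (π/4)D².
D = √(4F / (πP)) = √(4 × 2430 kN / (π × 253 bar))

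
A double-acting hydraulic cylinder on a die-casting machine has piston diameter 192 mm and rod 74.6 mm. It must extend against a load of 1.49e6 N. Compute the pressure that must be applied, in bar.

P ≈ 515 bar

Cap-side area A_cap = π/4 × (192 mm)² = 28950 mm^2
P = F / A = 1.49e6 N / A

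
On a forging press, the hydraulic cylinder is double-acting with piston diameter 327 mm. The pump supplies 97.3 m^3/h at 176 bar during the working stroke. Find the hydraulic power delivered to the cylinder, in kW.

W ≈ 476 kW

Hydraulic power = P × Q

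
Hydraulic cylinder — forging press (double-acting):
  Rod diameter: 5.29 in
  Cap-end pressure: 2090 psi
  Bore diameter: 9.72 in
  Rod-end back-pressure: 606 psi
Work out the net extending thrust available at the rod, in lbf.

F ≈ 1.23e5 lbf

Cap-side area A_cap = π/4 × (9.72 in)² = 74.20 in^2
Rod-side annular area A_ann = π/4 × (9.72² − 5.29²) = 52.22 in^2
Net thrust = P_cap·A_cap − P_rod·A_ann = 1.551e5 lbf − 31650 lbf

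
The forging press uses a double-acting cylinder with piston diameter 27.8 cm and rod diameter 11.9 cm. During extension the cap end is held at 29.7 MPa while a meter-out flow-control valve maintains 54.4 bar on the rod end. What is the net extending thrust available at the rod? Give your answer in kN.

Cap-side area A_cap = π/4 × (27.8 cm)² = 607.0 cm^2
Rod-side annular area A_ann = π/4 × (27.8² − 11.9²) = 495.8 cm^2
Net thrust = P_cap·A_cap − P_rod·A_ann = 1803 kN − 269.7 kN

F ≈ 1530 kN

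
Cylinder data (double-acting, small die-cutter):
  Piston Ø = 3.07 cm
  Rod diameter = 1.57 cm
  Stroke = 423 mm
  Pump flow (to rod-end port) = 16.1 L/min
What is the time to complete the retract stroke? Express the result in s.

t ≈ 0.862 s

Rod-side annular area A_ann = π/4 × (3.07² − 1.57²) = 5.466 cm^2
Swept volume V = A × L; t = V / Q = A·L / Q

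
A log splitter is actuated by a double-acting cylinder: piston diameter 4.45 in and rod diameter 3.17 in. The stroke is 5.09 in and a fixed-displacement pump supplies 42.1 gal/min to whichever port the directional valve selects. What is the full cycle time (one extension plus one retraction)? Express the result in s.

Cap-side area A_cap = π/4 × (4.45 in)² = 15.55 in^2
Rod-side annular area A_ann = π/4 × (4.45² − 3.17²) = 7.660 in^2
t_ext = A_cap·L/Q = 0.4884 s
t_ret = A_ann·L/Q = 0.2406 s
t_cycle = t_ext + t_ret

t ≈ 0.729 s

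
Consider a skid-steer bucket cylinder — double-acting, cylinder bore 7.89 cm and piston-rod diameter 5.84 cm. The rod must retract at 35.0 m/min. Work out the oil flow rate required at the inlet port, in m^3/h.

Rod-side annular area A_ann = π/4 × (7.89² − 5.84²) = 22.11 cm^2
Q = A × v

Q ≈ 4.64 m^3/h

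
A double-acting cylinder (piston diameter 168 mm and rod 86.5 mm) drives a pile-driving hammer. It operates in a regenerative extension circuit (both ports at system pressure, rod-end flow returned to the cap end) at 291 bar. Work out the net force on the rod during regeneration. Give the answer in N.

F ≈ 1.71e5 N

With equal pressure on both faces, forces on the annular region cancel; the net push is pressure × rod cross-section.
Rod cross-section A_rod = π/4 × (86.5 mm)² = 5877 mm^2
F = P × A_rod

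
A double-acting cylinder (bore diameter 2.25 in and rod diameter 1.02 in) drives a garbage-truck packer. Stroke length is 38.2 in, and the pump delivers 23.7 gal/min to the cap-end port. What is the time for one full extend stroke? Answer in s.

t ≈ 1.66 s

Cap-side area A_cap = π/4 × (2.25 in)² = 3.976 in^2
Swept volume V = A × L; t = V / Q = A·L / Q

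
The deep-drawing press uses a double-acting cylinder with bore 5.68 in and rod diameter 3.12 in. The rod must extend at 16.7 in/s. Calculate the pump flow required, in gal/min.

Cap-side area A_cap = π/4 × (5.68 in)² = 25.34 in^2
Q = A × v

Q ≈ 110 gal/min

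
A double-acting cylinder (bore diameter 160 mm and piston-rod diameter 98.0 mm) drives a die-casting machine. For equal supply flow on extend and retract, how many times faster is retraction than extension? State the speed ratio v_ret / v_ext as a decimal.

v_ret/v_ext ≈ 1.60

Cap-side area A_cap = π/4 × (160 mm)² = 20110 mm^2
Rod-side annular area A_ann = π/4 × (160² − 98.0²) = 12560 mm^2
For equal Q, v ∝ 1/A, so v_ret/v_ext = A_cap/A_ann.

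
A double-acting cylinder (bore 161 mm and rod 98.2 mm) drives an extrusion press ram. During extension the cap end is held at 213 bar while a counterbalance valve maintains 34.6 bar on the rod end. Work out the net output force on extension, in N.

F ≈ 3.89e5 N

Cap-side area A_cap = π/4 × (161 mm)² = 20360 mm^2
Rod-side annular area A_ann = π/4 × (161² − 98.2²) = 12780 mm^2
Net thrust = P_cap·A_cap − P_rod·A_ann = 4.336e5 N − 44230 N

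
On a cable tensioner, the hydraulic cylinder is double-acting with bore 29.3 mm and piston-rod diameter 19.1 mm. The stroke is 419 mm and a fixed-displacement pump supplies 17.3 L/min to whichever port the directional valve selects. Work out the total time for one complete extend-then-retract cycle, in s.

t ≈ 1.54 s

Cap-side area A_cap = π/4 × (29.3 mm)² = 674.3 mm^2
Rod-side annular area A_ann = π/4 × (29.3² − 19.1²) = 387.7 mm^2
t_ext = A_cap·L/Q = 0.9798 s
t_ret = A_ann·L/Q = 0.5634 s
t_cycle = t_ext + t_ret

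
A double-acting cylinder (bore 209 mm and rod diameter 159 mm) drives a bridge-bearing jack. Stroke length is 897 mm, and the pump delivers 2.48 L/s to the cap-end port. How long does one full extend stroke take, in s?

t ≈ 12.4 s

Cap-side area A_cap = π/4 × (209 mm)² = 34310 mm^2
Swept volume V = A × L; t = V / Q = A·L / Q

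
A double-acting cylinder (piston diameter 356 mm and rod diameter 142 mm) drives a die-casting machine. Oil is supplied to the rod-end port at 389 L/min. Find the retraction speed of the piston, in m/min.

v ≈ 4.65 m/min

Rod-side annular area A_ann = π/4 × (356² − 142²) = 83700 mm^2
Flow into the rod-end port fills the annular volume.
v = Q / A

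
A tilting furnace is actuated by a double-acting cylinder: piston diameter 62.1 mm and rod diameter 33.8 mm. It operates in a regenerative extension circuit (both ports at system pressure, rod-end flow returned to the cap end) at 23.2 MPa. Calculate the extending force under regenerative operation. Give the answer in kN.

With equal pressure on both faces, forces on the annular region cancel; the net push is pressure × rod cross-section.
Rod cross-section A_rod = π/4 × (33.8 mm)² = 897.3 mm^2
F = P × A_rod

F ≈ 20.8 kN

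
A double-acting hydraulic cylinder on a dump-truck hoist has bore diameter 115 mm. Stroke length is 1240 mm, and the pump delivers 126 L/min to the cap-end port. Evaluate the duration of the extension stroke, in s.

t ≈ 6.13 s

Cap-side area A_cap = π/4 × (115 mm)² = 10390 mm^2
Swept volume V = A × L; t = V / Q = A·L / Q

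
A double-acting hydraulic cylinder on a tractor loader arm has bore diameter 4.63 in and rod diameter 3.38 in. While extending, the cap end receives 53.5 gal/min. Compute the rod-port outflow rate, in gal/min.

Q_out ≈ 25.0 gal/min

Cap-side area A_cap = π/4 × (4.63 in)² = 16.84 in^2
Rod-side annular area A_ann = π/4 × (4.63² − 3.38²) = 7.864 in^2
Piston speed v = Q_in/A_cap; rod-end outflow Q_out = v × A_ann = Q_in × A_ann/A_cap.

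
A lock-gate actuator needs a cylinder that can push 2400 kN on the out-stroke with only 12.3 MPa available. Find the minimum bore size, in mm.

Extension force acts on the full piston face: F = P × (π/4)D².
D = √(4F / (πP)) = √(4 × 2400 kN / (π × 12.3 MPa))

D ≈ 498 mm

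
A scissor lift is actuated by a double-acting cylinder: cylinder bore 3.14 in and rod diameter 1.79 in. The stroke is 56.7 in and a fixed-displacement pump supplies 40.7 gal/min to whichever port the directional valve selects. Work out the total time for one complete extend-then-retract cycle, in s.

t ≈ 4.69 s

Cap-side area A_cap = π/4 × (3.14 in)² = 7.744 in^2
Rod-side annular area A_ann = π/4 × (3.14² − 1.79²) = 5.227 in^2
t_ext = A_cap·L/Q = 2.802 s
t_ret = A_ann·L/Q = 1.891 s
t_cycle = t_ext + t_ret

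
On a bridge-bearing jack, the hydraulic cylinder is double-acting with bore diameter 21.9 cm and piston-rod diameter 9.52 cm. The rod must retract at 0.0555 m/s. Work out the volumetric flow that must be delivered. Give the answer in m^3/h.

Rod-side annular area A_ann = π/4 × (21.9² − 9.52²) = 305.5 cm^2
Q = A × v

Q ≈ 6.10 m^3/h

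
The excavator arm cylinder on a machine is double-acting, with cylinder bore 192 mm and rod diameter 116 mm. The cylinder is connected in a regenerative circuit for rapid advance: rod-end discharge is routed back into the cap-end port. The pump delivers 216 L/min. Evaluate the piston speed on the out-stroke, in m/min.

In regeneration the rod-end outflow joins the pump flow into the cap end, so the net volume the pump must supply per unit advance equals the rod cross-section area.
Rod cross-section A_rod = π/4 × (116 mm)² = 10570 mm^2
v = Q_pump / A_rod

v ≈ 20.4 m/min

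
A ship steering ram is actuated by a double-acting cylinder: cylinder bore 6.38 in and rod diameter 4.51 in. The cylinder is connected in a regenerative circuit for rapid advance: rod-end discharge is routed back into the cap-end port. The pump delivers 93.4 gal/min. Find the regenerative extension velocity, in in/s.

v ≈ 22.5 in/s

In regeneration the rod-end outflow joins the pump flow into the cap end, so the net volume the pump must supply per unit advance equals the rod cross-section area.
Rod cross-section A_rod = π/4 × (4.51 in)² = 15.98 in^2
v = Q_pump / A_rod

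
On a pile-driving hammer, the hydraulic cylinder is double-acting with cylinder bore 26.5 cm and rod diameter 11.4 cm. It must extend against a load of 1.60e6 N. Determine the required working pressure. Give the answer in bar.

Cap-side area A_cap = π/4 × (26.5 cm)² = 551.5 cm^2
P = F / A = 1.60e6 N / A

P ≈ 290 bar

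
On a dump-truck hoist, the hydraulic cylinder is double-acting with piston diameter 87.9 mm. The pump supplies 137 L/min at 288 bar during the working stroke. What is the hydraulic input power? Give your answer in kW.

Hydraulic power = P × Q

W ≈ 65.8 kW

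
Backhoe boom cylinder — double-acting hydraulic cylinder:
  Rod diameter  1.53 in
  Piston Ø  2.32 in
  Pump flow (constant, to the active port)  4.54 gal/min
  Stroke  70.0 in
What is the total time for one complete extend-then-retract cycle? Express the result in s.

Cap-side area A_cap = π/4 × (2.32 in)² = 4.227 in^2
Rod-side annular area A_ann = π/4 × (2.32² − 1.53²) = 2.389 in^2
t_ext = A_cap·L/Q = 16.93 s
t_ret = A_ann·L/Q = 9.567 s
t_cycle = t_ext + t_ret

t ≈ 26.5 s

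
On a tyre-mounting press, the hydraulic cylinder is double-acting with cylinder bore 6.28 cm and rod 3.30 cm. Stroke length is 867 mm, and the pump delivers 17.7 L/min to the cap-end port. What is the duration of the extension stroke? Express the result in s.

t ≈ 9.10 s

Cap-side area A_cap = π/4 × (6.28 cm)² = 30.97 cm^2
Swept volume V = A × L; t = V / Q = A·L / Q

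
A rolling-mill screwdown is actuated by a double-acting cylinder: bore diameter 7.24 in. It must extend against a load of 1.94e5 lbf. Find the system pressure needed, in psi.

P ≈ 4710 psi

Cap-side area A_cap = π/4 × (7.24 in)² = 41.17 in^2
P = F / A = 1.94e5 lbf / A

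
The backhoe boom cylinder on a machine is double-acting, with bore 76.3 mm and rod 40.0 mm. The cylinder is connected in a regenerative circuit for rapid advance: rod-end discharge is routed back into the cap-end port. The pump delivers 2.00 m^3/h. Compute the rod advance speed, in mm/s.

v ≈ 442 mm/s

In regeneration the rod-end outflow joins the pump flow into the cap end, so the net volume the pump must supply per unit advance equals the rod cross-section area.
Rod cross-section A_rod = π/4 × (40.0 mm)² = 1257 mm^2
v = Q_pump / A_rod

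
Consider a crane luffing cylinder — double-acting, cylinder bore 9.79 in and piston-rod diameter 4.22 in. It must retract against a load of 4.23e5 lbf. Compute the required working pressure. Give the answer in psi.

P ≈ 6900 psi

Rod-side annular area A_ann = π/4 × (9.79² − 4.22²) = 61.29 in^2
Retraction: pressure acts on the annular area.
P = F / A = 4.23e5 lbf / A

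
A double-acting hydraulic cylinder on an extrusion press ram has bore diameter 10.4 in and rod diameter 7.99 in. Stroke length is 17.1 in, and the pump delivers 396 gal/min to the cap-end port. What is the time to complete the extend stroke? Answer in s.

t ≈ 0.953 s

Cap-side area A_cap = π/4 × (10.4 in)² = 84.95 in^2
Swept volume V = A × L; t = V / Q = A·L / Q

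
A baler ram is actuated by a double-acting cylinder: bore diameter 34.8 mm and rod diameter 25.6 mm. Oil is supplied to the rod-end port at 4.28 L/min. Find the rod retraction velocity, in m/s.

v ≈ 0.163 m/s

Rod-side annular area A_ann = π/4 × (34.8² − 25.6²) = 436.4 mm^2
Flow into the rod-end port fills the annular volume.
v = Q / A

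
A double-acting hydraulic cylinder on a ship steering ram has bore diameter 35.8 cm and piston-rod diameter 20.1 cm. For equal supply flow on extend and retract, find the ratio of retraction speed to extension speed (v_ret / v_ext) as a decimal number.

Cap-side area A_cap = π/4 × (35.8 cm)² = 1007 cm^2
Rod-side annular area A_ann = π/4 × (35.8² − 20.1²) = 689.3 cm^2
For equal Q, v ∝ 1/A, so v_ret/v_ext = A_cap/A_ann.

v_ret/v_ext ≈ 1.46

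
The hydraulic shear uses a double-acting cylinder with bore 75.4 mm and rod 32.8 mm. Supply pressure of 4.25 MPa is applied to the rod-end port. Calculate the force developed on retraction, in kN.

Rod-side annular area A_ann = π/4 × (75.4² − 32.8²) = 3620 mm^2
On retraction the pressure acts on the annular area (bore minus rod).
F = P × A_ann

F ≈ 15.4 kN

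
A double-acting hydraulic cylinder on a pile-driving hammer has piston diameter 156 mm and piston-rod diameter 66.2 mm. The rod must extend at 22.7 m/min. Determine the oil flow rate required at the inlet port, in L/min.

Cap-side area A_cap = π/4 × (156 mm)² = 19110 mm^2
Q = A × v

Q ≈ 434 L/min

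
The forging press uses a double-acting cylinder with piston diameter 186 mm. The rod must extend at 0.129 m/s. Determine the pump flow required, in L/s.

Cap-side area A_cap = π/4 × (186 mm)² = 27170 mm^2
Q = A × v

Q ≈ 3.51 L/s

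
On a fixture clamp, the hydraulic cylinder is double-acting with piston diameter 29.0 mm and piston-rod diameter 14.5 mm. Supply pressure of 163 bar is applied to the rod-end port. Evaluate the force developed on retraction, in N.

Rod-side annular area A_ann = π/4 × (29.0² − 14.5²) = 495.4 mm^2
On retraction the pressure acts on the annular area (bore minus rod).
F = P × A_ann

F ≈ 8070 N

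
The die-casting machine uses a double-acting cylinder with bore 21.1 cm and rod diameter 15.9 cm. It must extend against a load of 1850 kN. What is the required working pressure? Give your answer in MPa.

P ≈ 52.9 MPa

Cap-side area A_cap = π/4 × (21.1 cm)² = 349.7 cm^2
P = F / A = 1850 kN / A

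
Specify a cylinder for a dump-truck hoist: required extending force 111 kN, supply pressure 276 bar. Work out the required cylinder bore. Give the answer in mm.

D ≈ 71.6 mm

Extension force acts on the full piston face: F = P × (π/4)D².
D = √(4F / (πP)) = √(4 × 111 kN / (π × 276 bar))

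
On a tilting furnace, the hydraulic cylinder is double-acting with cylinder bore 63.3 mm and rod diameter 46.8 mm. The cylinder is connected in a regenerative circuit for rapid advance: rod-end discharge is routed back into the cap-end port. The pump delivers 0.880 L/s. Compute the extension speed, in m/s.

In regeneration the rod-end outflow joins the pump flow into the cap end, so the net volume the pump must supply per unit advance equals the rod cross-section area.
Rod cross-section A_rod = π/4 × (46.8 mm)² = 1720 mm^2
v = Q_pump / A_rod

v ≈ 0.512 m/s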